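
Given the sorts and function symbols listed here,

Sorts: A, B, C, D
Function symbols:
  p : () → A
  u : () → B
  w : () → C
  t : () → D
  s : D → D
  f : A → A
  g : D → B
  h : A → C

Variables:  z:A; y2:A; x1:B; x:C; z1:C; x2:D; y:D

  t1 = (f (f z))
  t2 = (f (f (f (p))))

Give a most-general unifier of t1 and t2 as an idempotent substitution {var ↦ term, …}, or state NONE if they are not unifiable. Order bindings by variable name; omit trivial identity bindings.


{z ↦ (f (p))}


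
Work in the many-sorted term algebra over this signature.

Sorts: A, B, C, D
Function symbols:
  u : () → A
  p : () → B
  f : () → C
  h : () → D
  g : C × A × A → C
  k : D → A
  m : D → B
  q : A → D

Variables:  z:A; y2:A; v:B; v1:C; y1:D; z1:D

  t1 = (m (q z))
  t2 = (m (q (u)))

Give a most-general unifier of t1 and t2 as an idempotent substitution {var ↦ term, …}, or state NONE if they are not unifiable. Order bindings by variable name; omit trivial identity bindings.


{z ↦ (u)}


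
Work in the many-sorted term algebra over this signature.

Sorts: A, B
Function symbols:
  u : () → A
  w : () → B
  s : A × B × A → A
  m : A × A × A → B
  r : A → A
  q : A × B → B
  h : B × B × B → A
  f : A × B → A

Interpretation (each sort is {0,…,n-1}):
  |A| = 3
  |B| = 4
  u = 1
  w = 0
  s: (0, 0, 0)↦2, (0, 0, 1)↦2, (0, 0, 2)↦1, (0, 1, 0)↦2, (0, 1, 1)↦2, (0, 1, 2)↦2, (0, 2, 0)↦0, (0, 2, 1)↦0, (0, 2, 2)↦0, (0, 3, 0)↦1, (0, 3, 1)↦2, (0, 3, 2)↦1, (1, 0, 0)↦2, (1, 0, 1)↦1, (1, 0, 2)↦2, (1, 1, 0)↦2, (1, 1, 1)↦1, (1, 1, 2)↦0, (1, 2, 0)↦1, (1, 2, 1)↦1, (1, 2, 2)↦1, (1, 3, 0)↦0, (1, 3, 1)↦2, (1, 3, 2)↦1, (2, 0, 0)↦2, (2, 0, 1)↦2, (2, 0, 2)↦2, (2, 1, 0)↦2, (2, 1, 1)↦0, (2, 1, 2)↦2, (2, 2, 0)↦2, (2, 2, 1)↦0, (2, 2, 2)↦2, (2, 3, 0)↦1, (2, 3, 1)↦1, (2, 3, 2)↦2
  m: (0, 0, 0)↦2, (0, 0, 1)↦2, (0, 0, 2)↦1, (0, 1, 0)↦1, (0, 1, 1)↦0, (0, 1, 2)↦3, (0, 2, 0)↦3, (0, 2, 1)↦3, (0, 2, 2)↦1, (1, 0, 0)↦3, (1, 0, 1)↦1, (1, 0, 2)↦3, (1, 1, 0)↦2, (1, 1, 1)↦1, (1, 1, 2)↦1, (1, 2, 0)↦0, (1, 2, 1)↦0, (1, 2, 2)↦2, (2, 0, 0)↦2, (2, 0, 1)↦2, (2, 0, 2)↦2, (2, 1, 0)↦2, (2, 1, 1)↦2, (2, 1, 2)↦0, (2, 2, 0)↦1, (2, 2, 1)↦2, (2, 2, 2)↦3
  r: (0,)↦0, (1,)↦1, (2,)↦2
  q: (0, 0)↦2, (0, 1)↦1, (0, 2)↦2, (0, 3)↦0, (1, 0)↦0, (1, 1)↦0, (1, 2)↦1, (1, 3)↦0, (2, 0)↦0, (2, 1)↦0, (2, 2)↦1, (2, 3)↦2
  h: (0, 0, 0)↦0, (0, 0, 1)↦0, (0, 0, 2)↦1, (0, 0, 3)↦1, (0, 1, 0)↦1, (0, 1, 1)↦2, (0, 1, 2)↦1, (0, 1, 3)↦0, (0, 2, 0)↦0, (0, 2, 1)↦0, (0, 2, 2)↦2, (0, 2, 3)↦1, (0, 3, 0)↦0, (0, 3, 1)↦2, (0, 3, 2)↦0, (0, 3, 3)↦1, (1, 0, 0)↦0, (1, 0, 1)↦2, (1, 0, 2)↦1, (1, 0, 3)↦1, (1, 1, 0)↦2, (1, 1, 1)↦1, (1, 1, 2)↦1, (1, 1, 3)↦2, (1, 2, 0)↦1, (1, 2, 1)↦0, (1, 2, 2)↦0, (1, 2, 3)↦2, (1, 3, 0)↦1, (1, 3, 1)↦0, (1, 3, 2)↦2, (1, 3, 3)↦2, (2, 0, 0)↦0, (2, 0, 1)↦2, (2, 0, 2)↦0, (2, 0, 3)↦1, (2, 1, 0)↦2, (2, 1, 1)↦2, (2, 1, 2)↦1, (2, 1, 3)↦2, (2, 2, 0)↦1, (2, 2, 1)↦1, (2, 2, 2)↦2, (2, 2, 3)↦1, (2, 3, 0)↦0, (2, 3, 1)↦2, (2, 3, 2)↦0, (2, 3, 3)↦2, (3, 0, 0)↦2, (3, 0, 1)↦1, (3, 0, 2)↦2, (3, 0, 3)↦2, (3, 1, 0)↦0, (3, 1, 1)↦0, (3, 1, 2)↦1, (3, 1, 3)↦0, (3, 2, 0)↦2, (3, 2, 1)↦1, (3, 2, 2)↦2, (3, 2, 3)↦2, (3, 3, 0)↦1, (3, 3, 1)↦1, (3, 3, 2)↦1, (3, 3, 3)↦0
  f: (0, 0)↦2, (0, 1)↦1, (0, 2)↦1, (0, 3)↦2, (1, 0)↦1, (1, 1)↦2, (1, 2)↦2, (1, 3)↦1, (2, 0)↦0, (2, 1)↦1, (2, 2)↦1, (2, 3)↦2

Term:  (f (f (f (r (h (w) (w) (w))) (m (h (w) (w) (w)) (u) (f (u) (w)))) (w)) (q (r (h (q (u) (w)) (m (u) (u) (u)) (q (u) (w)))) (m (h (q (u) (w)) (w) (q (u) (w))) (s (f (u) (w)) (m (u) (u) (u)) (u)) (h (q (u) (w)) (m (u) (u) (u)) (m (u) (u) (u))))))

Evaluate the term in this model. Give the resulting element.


  w = 0
  w = 0
  w = 0
  (h (w) (w) (w)) = h(0, 0, 0) = 0
  (r (h (w) (w) (w))) = r(0,) = 0
  w = 0
  w = 0
  w = 0
  (h (w) (w) (w)) = h(0, 0, 0) = 0
  u = 1
  u = 1
  w = 0
  (f (u) (w)) = f(1, 0) = 1
  (m (h (w) (w) (w)) (u) (f (u) (w))) = m(0, 1, 1) = 0
  (f (r (h (w) (w) (w))) (m (h (w) (w) (w)) (u) (f (u) (w)))) = f(0, 0) = 2
  w = 0
  (f (f (r (h (w) (w) (w))) (m (h (w) (w) (w)) (u) (f (u) (w)))) (w)) = f(2, 0) = 0
  u = 1
  w = 0
  (q (u) (w)) = q(1, 0) = 0
  u = 1
  u = 1
  u = 1
  (m (u) (u) (u)) = m(1, 1, 1) = 1
  u = 1
  w = 0
  (q (u) (w)) = q(1, 0) = 0
  (h (q (u) (w)) (m (u) (u) (u)) (q (u) (w))) = h(0, 1, 0) = 1
  (r (h (q (u) (w)) (m (u) (u) (u)) (q (u) (w)))) = r(1,) = 1
  u = 1
  w = 0
  (q (u) (w)) = q(1, 0) = 0
  w = 0
  u = 1
  w = 0
  (q (u) (w)) = q(1, 0) = 0
  (h (q (u) (w)) (w) (q (u) (w))) = h(0, 0, 0) = 0
  u = 1
  w = 0
  (f (u) (w)) = f(1, 0) = 1
  u = 1
  u = 1
  u = 1
  (m (u) (u) (u)) = m(1, 1, 1) = 1
  u = 1
  (s (f (u) (w)) (m (u) (u) (u)) (u)) = s(1, 1, 1) = 1
  u = 1
  w = 0
  (q (u) (w)) = q(1, 0) = 0
  u = 1
  u = 1
  u = 1
  (m (u) (u) (u)) = m(1, 1, 1) = 1
  u = 1
  u = 1
  u = 1
  (m (u) (u) (u)) = m(1, 1, 1) = 1
  (h (q (u) (w)) (m (u) (u) (u)) (m (u) (u) (u))) = h(0, 1, 1) = 2
  (m (h (q (u) (w)) (w) (q (u) (w))) (s (f (u) (w)) (m (u) (u) (u)) (u)) (h (q (u) (w)) (m (u) (u) (u)) (m (u) (u) (u)))) = m(0, 1, 2) = 3
  (q (r (h (q (u) (w)) (m (u) (u) (u)) (q (u) (w)))) (m (h (q (u) (w)) (w) (q (u) (w))) (s (f (u) (w)) (m (u) (u) (u)) (u)) (h (q (u) (w)) (m (u) (u) (u)) (m (u) (u) (u))))) = q(1, 3) = 0
  (f (f (f (r (h (w) (w) (w))) (m (h (w) (w) (w)) (u) (f (u) (w)))) (w)) (q (r (h (q (u) (w)) (m (u) (u) (u)) (q (u) (w)))) (m (h (q (u) (w)) (w) (q (u) (w))) (s (f (u) (w)) (m (u) (u) (u)) (u)) (h (q (u) (w)) (m (u) (u) (u)) (m (u) (u) (u)))))) = f(0, 0) = 2

value = 2


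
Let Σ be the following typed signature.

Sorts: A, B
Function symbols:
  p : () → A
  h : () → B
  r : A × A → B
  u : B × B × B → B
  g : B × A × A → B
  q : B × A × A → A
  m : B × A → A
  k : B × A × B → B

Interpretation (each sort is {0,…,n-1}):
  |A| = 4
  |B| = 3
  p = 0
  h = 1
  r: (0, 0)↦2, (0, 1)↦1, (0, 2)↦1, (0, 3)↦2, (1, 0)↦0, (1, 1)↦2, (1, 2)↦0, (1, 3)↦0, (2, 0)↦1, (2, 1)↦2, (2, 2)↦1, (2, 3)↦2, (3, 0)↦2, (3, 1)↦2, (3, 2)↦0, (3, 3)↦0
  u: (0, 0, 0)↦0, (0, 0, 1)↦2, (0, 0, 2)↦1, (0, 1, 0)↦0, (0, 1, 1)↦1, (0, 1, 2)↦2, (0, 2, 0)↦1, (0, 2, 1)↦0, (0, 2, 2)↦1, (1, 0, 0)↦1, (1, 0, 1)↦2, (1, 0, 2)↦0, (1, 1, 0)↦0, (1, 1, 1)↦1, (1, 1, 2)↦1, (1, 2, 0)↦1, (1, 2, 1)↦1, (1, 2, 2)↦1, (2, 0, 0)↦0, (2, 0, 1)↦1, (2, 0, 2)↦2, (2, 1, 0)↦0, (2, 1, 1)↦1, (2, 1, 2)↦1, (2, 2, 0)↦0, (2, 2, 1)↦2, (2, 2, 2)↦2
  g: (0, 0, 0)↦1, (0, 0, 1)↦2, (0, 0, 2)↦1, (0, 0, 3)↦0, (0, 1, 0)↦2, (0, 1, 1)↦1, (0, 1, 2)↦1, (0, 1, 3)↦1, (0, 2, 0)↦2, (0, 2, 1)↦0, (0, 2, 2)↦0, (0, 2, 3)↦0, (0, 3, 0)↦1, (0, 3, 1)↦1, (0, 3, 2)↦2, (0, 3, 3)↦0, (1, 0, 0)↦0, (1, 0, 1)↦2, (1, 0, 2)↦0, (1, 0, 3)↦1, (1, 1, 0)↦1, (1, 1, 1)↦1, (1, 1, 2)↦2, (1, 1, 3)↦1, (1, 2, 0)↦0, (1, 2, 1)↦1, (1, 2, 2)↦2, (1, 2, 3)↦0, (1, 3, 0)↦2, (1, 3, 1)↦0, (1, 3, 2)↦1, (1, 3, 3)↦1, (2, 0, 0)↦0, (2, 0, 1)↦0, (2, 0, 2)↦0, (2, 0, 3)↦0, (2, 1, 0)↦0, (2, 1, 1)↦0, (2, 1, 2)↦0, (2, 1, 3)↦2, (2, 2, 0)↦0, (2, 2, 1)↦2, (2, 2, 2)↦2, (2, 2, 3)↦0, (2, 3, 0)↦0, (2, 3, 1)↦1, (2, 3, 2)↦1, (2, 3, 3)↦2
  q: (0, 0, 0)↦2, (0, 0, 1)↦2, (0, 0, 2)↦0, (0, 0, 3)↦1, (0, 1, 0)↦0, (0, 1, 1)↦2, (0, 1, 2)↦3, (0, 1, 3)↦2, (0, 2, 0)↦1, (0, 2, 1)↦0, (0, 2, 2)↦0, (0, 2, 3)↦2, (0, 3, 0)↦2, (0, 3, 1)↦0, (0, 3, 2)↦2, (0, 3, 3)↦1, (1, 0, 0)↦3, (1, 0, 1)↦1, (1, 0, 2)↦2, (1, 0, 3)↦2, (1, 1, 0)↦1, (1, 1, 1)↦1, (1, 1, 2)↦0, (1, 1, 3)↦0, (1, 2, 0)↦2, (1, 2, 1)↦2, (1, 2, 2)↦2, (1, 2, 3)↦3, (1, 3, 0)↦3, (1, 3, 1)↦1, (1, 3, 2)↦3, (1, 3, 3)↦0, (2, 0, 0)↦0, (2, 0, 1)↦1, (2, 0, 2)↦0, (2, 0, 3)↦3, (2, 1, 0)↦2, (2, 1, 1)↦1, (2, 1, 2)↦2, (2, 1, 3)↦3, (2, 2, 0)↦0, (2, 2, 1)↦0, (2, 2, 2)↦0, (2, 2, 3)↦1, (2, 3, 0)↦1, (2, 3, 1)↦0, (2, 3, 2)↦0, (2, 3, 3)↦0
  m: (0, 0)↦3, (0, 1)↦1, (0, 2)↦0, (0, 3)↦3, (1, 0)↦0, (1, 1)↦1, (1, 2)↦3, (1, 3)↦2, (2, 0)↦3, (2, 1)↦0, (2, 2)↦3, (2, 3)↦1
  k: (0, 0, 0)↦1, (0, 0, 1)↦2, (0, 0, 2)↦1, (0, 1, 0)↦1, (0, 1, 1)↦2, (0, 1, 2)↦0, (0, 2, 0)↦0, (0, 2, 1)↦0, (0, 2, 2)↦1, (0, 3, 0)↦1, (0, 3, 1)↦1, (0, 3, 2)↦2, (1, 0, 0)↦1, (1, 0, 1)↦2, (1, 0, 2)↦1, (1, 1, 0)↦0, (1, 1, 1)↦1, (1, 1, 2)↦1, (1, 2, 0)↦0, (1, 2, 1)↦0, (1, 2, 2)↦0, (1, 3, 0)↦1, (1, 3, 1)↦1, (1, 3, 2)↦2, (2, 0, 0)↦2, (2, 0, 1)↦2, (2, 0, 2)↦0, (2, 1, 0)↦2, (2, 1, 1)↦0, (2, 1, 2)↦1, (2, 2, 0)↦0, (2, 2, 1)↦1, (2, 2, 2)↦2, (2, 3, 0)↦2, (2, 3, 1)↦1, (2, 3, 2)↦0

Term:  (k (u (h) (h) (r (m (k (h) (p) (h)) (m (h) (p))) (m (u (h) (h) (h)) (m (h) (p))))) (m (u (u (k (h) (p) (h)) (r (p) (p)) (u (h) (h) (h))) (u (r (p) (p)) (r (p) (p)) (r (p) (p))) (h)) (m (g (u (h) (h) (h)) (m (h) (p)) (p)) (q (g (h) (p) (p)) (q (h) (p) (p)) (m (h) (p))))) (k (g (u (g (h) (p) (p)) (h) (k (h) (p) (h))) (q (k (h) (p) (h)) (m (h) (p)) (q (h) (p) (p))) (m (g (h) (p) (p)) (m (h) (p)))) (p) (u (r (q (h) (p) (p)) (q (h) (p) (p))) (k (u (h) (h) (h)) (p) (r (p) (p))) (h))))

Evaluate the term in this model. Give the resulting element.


  h = 1
  h = 1
  h = 1
  p = 0
  h = 1
  (k (h) (p) (h)) = k(1, 0, 1) = 2
  h = 1
  p = 0
  (m (h) (p)) = m(1, 0) = 0
  (m (k (h) (p) (h)) (m (h) (p))) = m(2, 0) = 3
  h = 1
  h = 1
  h = 1
  (u (h) (h) (h)) = u(1, 1, 1) = 1
  h = 1
  p = 0
  (m (h) (p)) = m(1, 0) = 0
  (m (u (h) (h) (h)) (m (h) (p))) = m(1, 0) = 0
  (r (m (k (h) (p) (h)) (m (h) (p))) (m (u (h) (h) (h)) (m (h) (p)))) = r(3, 0) = 2
  (u (h) (h) (r (m (k (h) (p) (h)) (m (h) (p))) (m (u (h) (h) (h)) (m (h) (p))))) = u(1, 1, 2) = 1
  h = 1
  p = 0
  h = 1
  (k (h) (p) (h)) = k(1, 0, 1) = 2
  p = 0
  p = 0
  (r (p) (p)) = r(0, 0) = 2
  h = 1
  h = 1
  h = 1
  (u (h) (h) (h)) = u(1, 1, 1) = 1
  (u (k (h) (p) (h)) (r (p) (p)) (u (h) (h) (h))) = u(2, 2, 1) = 2
  p = 0
  p = 0
  (r (p) (p)) = r(0, 0) = 2
  p = 0
  p = 0
  (r (p) (p)) = r(0, 0) = 2
  p = 0
  p = 0
  (r (p) (p)) = r(0, 0) = 2
  (u (r (p) (p)) (r (p) (p)) (r (p) (p))) = u(2, 2, 2) = 2
  h = 1
  (u (u (k (h) (p) (h)) (r (p) (p)) (u (h) (h) (h))) (u (r (p) (p)) (r (p) (p)) (r (p) (p))) (h)) = u(2, 2, 1) = 2
  h = 1
  h = 1
  h = 1
  (u (h) (h) (h)) = u(1, 1, 1) = 1
  h = 1
  p = 0
  (m (h) (p)) = m(1, 0) = 0
  p = 0
  (g (u (h) (h) (h)) (m (h) (p)) (p)) = g(1, 0, 0) = 0
  h = 1
  p = 0
  p = 0
  (g (h) (p) (p)) = g(1, 0, 0) = 0
  h = 1
  p = 0
  p = 0
  (q (h) (p) (p)) = q(1, 0, 0) = 3
  h = 1
  p = 0
  (m (h) (p)) = m(1, 0) = 0
  (q (g (h) (p) (p)) (q (h) (p) (p)) (m (h) (p))) = q(0, 3, 0) = 2
  (m (g (u (h) (h) (h)) (m (h) (p)) (p)) (q (g (h) (p) (p)) (q (h) (p) (p)) (m (h) (p)))) = m(0, 2) = 0
  (m (u (u (k (h) (p) (h)) (r (p) (p)) (u (h) (h) (h))) (u (r (p) (p)) (r (p) (p)) (r (p) (p))) (h)) (m (g (u (h) (h) (h)) (m (h) (p)) (p)) (q (g (h) (p) (p)) (q (h) (p) (p)) (m (h) (p))))) = m(2, 0) = 3
  h = 1
  p = 0
  p = 0
  (g (h) (p) (p)) = g(1, 0, 0) = 0
  h = 1
  h = 1
  p = 0
  h = 1
  (k (h) (p) (h)) = k(1, 0, 1) = 2
  (u (g (h) (p) (p)) (h) (k (h) (p) (h))) = u(0, 1, 2) = 2
  h = 1
  p = 0
  h = 1
  (k (h) (p) (h)) = k(1, 0, 1) = 2
  h = 1
  p = 0
  (m (h) (p)) = m(1, 0) = 0
  h = 1
  p = 0
  p = 0
  (q (h) (p) (p)) = q(1, 0, 0) = 3
  (q (k (h) (p) (h)) (m (h) (p)) (q (h) (p) (p))) = q(2, 0, 3) = 3
  h = 1
  p = 0
  p = 0
  (g (h) (p) (p)) = g(1, 0, 0) = 0
  h = 1
  p = 0
  (m (h) (p)) = m(1, 0) = 0
  (m (g (h) (p) (p)) (m (h) (p))) = m(0, 0) = 3
  (g (u (g (h) (p) (p)) (h) (k (h) (p) (h))) (q (k (h) (p) (h)) (m (h) (p)) (q (h) (p) (p))) (m (g (h) (p) (p)) (m (h) (p)))) = g(2, 3, 3) = 2
  p = 0
  h = 1
  p = 0
  p = 0
  (q (h) (p) (p)) = q(1, 0, 0) = 3
  h = 1
  p = 0
  p = 0
  (q (h) (p) (p)) = q(1, 0, 0) = 3
  (r (q (h) (p) (p)) (q (h) (p) (p))) = r(3, 3) = 0
  h = 1
  h = 1
  h = 1
  (u (h) (h) (h)) = u(1, 1, 1) = 1
  p = 0
  p = 0
  p = 0
  (r (p) (p)) = r(0, 0) = 2
  (k (u (h) (h) (h)) (p) (r (p) (p))) = k(1, 0, 2) = 1
  h = 1
  (u (r (q (h) (p) (p)) (q (h) (p) (p))) (k (u (h) (h) (h)) (p) (r (p) (p))) (h)) = u(0, 1, 1) = 1
  (k (g (u (g (h) (p) (p)) (h) (k (h) (p) (h))) (q (k (h) (p) (h)) (m (h) (p)) (q (h) (p) (p))) (m (g (h) (p) (p)) (m (h) (p)))) (p) (u (r (q (h) (p) (p)) (q (h) (p) (p))) (k (u (h) (h) (h)) (p) (r (p) (p))) (h))) = k(2, 0, 1) = 2
  (k (u (h) (h) (r (m (k (h) (p) (h)) (m (h) (p))) (m (u (h) (h) (h)) (m (h) (p))))) (m (u (u (k (h) (p) (h)) (r (p) (p)) (u (h) (h) (h))) (u (r (p) (p)) (r (p) (p)) (r (p) (p))) (h)) (m (g (u (h) (h) (h)) (m (h) (p)) (p)) (q (g (h) (p) (p)) (q (h) (p) (p)) (m (h) (p))))) (k (g (u (g (h) (p) (p)) (h) (k (h) (p) (h))) (q (k (h) (p) (h)) (m (h) (p)) (q (h) (p) (p))) (m (g (h) (p) (p)) (m (h) (p)))) (p) (u (r (q (h) (p) (p)) (q (h) (p) (p))) (k (u (h) (h) (h)) (p) (r (p) (p))) (h)))) = k(1, 3, 2) = 2

value = 2


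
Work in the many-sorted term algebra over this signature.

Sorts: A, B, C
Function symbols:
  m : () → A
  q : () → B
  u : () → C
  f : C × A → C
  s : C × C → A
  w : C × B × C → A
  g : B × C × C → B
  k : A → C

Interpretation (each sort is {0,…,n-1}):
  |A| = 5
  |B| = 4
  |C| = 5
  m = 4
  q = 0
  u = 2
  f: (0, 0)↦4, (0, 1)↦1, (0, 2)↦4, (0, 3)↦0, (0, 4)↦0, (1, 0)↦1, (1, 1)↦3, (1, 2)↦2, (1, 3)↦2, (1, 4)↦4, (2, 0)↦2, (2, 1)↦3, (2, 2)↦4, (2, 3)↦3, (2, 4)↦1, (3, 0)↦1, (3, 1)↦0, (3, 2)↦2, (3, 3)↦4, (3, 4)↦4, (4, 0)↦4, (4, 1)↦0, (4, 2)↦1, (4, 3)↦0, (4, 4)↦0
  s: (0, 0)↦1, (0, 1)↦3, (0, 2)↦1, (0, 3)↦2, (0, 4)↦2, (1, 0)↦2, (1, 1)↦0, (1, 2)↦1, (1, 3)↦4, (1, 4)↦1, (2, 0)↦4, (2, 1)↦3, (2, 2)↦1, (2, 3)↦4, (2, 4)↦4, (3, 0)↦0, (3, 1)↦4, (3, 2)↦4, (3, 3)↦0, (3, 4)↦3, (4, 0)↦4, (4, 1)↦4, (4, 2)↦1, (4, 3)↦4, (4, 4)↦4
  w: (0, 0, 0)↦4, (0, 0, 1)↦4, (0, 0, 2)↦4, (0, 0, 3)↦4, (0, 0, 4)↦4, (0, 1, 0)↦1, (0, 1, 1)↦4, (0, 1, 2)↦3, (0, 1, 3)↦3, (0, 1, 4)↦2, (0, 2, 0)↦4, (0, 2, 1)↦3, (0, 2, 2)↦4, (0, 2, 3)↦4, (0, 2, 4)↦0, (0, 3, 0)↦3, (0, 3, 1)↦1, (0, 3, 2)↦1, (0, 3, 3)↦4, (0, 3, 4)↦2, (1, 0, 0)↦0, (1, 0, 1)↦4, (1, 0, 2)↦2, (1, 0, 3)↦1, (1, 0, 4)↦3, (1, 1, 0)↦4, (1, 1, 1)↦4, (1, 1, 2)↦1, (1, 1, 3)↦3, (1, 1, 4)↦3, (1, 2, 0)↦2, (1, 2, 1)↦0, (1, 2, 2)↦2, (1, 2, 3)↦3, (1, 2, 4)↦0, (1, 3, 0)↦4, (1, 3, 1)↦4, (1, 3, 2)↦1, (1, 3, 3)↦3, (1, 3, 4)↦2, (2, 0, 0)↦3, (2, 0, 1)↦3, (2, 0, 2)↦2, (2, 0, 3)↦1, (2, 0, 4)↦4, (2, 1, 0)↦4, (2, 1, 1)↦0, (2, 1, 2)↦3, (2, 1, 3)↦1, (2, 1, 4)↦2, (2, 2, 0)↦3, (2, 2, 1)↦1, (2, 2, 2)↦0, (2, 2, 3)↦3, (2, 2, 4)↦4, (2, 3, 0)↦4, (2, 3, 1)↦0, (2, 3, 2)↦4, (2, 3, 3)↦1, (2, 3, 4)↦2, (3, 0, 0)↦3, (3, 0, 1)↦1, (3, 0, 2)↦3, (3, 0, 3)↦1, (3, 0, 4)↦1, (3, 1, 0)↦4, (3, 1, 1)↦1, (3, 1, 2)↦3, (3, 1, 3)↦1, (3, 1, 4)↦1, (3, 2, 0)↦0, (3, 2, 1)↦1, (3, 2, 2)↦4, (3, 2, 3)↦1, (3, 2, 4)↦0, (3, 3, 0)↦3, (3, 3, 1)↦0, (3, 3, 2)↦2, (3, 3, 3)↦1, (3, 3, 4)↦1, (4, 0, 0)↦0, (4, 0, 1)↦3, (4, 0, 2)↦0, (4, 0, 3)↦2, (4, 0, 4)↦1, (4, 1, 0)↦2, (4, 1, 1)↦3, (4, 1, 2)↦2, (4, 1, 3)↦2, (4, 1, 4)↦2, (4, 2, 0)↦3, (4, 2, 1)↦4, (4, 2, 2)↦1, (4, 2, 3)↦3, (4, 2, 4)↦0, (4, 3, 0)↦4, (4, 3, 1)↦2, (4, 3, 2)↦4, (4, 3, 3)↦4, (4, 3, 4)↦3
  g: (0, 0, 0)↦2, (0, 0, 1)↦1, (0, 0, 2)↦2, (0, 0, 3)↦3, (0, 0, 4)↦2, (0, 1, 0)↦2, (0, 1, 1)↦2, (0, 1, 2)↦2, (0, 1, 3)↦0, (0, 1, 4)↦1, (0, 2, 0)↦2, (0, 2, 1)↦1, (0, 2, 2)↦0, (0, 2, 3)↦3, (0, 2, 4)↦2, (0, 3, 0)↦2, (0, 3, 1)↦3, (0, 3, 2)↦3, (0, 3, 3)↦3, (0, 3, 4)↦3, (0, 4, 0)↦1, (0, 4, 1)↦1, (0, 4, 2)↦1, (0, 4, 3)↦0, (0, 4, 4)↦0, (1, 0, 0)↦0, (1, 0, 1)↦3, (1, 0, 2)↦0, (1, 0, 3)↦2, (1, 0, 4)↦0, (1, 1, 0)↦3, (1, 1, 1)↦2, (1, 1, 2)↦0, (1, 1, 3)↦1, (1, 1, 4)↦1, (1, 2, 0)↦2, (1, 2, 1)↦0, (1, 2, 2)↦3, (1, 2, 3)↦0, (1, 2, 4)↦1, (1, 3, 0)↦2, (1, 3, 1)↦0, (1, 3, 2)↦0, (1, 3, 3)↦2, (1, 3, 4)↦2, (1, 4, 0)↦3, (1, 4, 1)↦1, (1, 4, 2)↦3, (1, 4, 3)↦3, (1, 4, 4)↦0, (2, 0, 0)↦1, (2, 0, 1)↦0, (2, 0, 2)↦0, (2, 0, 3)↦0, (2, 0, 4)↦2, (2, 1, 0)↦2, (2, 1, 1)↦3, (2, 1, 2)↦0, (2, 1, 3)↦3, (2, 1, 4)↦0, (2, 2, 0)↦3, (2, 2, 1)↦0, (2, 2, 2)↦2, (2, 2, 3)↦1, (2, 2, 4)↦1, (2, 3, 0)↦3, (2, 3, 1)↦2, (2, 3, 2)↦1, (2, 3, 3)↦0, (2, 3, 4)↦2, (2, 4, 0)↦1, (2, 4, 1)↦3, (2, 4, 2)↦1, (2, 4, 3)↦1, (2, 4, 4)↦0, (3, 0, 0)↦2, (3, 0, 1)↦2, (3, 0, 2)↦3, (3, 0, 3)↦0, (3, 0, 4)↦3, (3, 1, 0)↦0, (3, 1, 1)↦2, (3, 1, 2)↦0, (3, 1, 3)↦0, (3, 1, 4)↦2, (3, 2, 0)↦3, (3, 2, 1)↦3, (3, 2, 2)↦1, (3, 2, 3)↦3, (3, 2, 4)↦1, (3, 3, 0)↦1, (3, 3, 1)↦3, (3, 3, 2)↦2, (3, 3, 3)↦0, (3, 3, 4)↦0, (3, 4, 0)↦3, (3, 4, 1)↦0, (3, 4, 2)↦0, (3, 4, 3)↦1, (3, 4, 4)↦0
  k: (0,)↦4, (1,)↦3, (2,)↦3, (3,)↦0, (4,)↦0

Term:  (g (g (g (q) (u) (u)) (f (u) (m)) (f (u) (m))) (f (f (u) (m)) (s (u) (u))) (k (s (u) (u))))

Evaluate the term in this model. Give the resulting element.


  q = 0
  u = 2
  u = 2
  (g (q) (u) (u)) = g(0, 2, 2) = 0
  u = 2
  m = 4
  (f (u) (m)) = f(2, 4) = 1
  u = 2
  m = 4
  (f (u) (m)) = f(2, 4) = 1
  (g (g (q) (u) (u)) (f (u) (m)) (f (u) (m))) = g(0, 1, 1) = 2
  u = 2
  m = 4
  (f (u) (m)) = f(2, 4) = 1
  u = 2
  u = 2
  (s (u) (u)) = s(2, 2) = 1
  (f (f (u) (m)) (s (u) (u))) = f(1, 1) = 3
  u = 2
  u = 2
  (s (u) (u)) = s(2, 2) = 1
  (k (s (u) (u))) = k(1,) = 3
  (g (g (g (q) (u) (u)) (f (u) (m)) (f (u) (m))) (f (f (u) (m)) (s (u) (u))) (k (s (u) (u)))) = g(2, 3, 3) = 0

value = 0


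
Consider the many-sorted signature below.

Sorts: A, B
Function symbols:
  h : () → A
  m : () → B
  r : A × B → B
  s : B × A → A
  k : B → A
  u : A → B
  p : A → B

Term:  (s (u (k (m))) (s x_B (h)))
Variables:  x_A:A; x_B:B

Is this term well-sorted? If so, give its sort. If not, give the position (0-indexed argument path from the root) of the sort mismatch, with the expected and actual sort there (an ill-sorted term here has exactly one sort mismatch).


well-sorted; sort = A

      (m) : B
    (k (m)) : A
  (u (k (m))) : B
    x_B : B
    (h) : A
  (s x_B (h)) : A
(s (u (k (m))) (s x_B (h))) : A


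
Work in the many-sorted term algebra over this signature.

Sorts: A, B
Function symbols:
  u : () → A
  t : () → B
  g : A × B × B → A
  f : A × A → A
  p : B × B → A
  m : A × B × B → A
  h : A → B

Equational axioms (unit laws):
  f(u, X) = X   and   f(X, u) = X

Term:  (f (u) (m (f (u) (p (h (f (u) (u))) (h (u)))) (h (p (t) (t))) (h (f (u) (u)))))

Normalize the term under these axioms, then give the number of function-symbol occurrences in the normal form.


1. (f (u) (m (f (u) (p (h (f (u) (u))) (h (u)))) (h (p (t) (t))) (h (f (u) (u)))))  →  (m (f (u) (p (h (f (u) (u))) (h (u)))) (h (p (t) (t))) (h (f (u) (u))))
2. (m (f (u) (p (h (f (u) (u))) (h (u)))) (h (p (t) (t))) (h (f (u) (u))))  →  (m (p (h (f (u) (u))) (h (u))) (h (p (t) (t))) (h (f (u) (u))))
3. (m (p (h (f (u) (u))) (h (u))) (h (p (t) (t))) (h (f (u) (u))))  →  (m (p (h (u)) (h (u))) (h (p (t) (t))) (h (f (u) (u))))
4. (m (p (h (u)) (h (u))) (h (p (t) (t))) (h (f (u) (u))))  →  (m (p (h (u)) (h (u))) (h (p (t) (t))) (h (u)))
normal form: (m (p (h (u)) (h (u))) (h (p (t) (t))) (h (u)))

size = 12


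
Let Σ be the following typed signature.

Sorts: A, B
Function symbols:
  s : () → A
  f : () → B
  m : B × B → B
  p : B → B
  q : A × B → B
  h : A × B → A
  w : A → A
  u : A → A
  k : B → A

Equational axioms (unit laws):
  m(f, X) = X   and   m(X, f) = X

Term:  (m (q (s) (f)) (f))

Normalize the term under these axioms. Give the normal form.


normal form = (q (s) (f))

1. (m (q (s) (f)) (f))  →  (q (s) (f))


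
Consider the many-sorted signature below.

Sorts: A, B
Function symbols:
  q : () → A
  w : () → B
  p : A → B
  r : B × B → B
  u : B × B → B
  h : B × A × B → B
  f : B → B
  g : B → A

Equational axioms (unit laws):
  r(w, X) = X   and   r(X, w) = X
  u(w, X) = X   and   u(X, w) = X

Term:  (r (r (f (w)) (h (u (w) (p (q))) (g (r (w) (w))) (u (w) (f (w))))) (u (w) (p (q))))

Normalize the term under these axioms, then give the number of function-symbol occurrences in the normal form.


1. (r (r (f (w)) (h (u (w) (p (q))) (g (r (w) (w))) (u (w) (f (w))))) (u (w) (p (q))))  →  (r (r (f (w)) (h (p (q)) (g (r (w) (w))) (u (w) (f (w))))) (u (w) (p (q))))
2. (r (r (f (w)) (h (p (q)) (g (r (w) (w))) (u (w) (f (w))))) (u (w) (p (q))))  →  (r (r (f (w)) (h (p (q)) (g (w)) (u (w) (f (w))))) (u (w) (p (q))))
3. (r (r (f (w)) (h (p (q)) (g (w)) (u (w) (f (w))))) (u (w) (p (q))))  →  (r (r (f (w)) (h (p (q)) (g (w)) (f (w)))) (u (w) (p (q))))
4. (r (r (f (w)) (h (p (q)) (g (w)) (f (w)))) (u (w) (p (q))))  →  (r (r (f (w)) (h (p (q)) (g (w)) (f (w)))) (p (q)))
normal form: (r (r (f (w)) (h (p (q)) (g (w)) (f (w)))) (p (q)))

size = 13


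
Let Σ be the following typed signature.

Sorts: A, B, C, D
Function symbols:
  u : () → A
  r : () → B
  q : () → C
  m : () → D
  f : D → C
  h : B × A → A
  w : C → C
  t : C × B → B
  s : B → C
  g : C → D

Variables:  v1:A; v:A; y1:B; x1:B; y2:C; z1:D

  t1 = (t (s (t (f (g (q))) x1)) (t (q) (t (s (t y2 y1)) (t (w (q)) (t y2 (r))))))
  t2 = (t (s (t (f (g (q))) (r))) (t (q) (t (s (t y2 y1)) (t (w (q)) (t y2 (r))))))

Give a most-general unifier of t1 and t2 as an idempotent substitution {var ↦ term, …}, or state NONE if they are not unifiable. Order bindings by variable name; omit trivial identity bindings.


{x1 ↦ (r)}


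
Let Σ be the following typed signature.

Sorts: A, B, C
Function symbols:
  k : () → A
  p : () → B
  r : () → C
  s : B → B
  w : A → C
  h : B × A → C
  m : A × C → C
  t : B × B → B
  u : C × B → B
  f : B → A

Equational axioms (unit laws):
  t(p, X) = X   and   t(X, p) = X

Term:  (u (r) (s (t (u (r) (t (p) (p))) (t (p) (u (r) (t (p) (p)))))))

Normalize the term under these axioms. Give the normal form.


1. (u (r) (s (t (u (r) (t (p) (p))) (t (p) (u (r) (t (p) (p)))))))  →  (u (r) (s (t (u (r) (p)) (t (p) (u (r) (t (p) (p)))))))
2. (u (r) (s (t (u (r) (p)) (t (p) (u (r) (t (p) (p)))))))  →  (u (r) (s (t (u (r) (p)) (u (r) (t (p) (p))))))
3. (u (r) (s (t (u (r) (p)) (u (r) (t (p) (p))))))  →  (u (r) (s (t (u (r) (p)) (u (r) (p)))))

normal form = (u (r) (s (t (u (r) (p)) (u (r) (p)))))


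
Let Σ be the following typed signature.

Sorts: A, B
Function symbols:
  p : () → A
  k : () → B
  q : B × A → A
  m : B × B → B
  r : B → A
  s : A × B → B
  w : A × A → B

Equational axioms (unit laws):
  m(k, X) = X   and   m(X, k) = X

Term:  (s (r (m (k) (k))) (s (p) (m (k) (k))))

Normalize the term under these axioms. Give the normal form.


normal form = (s (r (k)) (s (p) (k)))

1. (s (r (m (k) (k))) (s (p) (m (k) (k))))  →  (s (r (k)) (s (p) (m (k) (k))))
2. (s (r (k)) (s (p) (m (k) (k))))  →  (s (r (k)) (s (p) (k)))


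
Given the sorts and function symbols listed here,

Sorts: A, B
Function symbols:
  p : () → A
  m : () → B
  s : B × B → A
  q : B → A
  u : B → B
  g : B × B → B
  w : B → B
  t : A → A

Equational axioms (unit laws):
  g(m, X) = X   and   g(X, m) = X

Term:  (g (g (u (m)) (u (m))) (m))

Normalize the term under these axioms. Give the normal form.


1. (g (g (u (m)) (u (m))) (m))  →  (g (u (m)) (u (m)))

normal form = (g (u (m)) (u (m)))


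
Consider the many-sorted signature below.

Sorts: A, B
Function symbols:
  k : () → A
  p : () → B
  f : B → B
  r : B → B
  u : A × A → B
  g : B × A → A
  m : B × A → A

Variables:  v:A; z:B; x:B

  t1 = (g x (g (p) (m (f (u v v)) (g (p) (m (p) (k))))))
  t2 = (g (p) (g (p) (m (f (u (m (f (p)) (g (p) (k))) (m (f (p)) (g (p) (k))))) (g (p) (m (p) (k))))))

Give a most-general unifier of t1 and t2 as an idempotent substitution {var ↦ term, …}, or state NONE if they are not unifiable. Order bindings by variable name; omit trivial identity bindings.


{v ↦ (m (f (p)) (g (p) (k))), x ↦ (p)}


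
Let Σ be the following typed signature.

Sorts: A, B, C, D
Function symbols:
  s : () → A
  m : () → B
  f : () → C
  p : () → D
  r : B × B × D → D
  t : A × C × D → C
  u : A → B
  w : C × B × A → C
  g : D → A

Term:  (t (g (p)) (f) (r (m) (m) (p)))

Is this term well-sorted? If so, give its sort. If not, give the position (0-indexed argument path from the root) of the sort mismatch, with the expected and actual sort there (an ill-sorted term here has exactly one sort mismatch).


    (p) : D
  (g (p)) : A
  (f) : C
    (m) : B
    (m) : B
    (p) : D
  (r (m) (m) (p)) : D
(t (g (p)) (f) (r (m) (m) (p))) : C

well-sorted; sort = C


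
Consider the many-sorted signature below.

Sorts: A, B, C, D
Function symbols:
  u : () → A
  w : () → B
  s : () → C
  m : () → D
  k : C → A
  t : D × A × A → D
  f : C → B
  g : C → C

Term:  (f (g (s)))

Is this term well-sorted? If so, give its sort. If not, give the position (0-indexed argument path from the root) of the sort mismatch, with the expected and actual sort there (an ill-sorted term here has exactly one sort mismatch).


    (s) : C
  (g (s)) : C
(f (g (s))) : B

well-sorted; sort = B


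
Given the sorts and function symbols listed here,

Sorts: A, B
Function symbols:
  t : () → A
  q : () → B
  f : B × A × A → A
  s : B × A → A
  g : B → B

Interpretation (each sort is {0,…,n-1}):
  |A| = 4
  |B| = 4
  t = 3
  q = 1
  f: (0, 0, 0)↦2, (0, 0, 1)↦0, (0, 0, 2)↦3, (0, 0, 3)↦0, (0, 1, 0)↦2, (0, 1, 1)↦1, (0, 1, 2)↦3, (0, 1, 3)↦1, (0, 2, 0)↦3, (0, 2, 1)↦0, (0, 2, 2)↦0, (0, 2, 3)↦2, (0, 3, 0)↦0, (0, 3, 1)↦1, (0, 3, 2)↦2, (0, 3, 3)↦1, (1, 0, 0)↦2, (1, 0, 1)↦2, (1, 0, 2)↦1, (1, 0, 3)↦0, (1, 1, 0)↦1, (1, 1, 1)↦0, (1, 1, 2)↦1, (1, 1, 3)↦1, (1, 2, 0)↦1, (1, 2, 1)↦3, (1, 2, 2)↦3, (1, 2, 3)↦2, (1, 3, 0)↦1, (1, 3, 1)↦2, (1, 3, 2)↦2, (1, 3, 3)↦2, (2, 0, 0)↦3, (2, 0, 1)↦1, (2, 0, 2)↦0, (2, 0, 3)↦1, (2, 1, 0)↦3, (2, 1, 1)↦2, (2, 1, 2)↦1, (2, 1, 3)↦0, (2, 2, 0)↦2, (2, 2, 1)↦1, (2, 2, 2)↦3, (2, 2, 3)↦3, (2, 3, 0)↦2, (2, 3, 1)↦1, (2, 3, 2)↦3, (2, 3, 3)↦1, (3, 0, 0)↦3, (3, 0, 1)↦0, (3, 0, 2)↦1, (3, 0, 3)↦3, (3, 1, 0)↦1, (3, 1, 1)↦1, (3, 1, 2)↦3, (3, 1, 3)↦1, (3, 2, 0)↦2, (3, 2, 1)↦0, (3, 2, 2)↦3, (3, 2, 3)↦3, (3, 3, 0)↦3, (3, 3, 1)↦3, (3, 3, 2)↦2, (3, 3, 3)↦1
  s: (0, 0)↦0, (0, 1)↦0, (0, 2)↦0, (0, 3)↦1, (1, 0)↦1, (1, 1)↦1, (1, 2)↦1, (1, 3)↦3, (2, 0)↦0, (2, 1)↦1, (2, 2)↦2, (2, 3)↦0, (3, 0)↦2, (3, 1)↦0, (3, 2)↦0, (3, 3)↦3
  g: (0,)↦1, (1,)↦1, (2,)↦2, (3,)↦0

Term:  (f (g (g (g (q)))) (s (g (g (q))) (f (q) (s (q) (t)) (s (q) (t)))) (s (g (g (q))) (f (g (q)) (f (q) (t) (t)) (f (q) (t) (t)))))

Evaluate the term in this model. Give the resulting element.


value = 1

  q = 1
  (g (q)) = g(1,) = 1
  (g (g (q))) = g(1,) = 1
  (g (g (g (q)))) = g(1,) = 1
  q = 1
  (g (q)) = g(1,) = 1
  (g (g (q))) = g(1,) = 1
  q = 1
  q = 1
  t = 3
  (s (q) (t)) = s(1, 3) = 3
  q = 1
  t = 3
  (s (q) (t)) = s(1, 3) = 3
  (f (q) (s (q) (t)) (s (q) (t))) = f(1, 3, 3) = 2
  (s (g (g (q))) (f (q) (s (q) (t)) (s (q) (t)))) = s(1, 2) = 1
  q = 1
  (g (q)) = g(1,) = 1
  (g (g (q))) = g(1,) = 1
  q = 1
  (g (q)) = g(1,) = 1
  q = 1
  t = 3
  t = 3
  (f (q) (t) (t)) = f(1, 3, 3) = 2
  q = 1
  t = 3
  t = 3
  (f (q) (t) (t)) = f(1, 3, 3) = 2
  (f (g (q)) (f (q) (t) (t)) (f (q) (t) (t))) = f(1, 2, 2) = 3
  (s (g (g (q))) (f (g (q)) (f (q) (t) (t)) (f (q) (t) (t)))) = s(1, 3) = 3
  (f (g (g (g (q)))) (s (g (g (q))) (f (q) (s (q) (t)) (s (q) (t)))) (s (g (g (q))) (f (g (q)) (f (q) (t) (t)) (f (q) (t) (t))))) = f(1, 1, 3) = 1


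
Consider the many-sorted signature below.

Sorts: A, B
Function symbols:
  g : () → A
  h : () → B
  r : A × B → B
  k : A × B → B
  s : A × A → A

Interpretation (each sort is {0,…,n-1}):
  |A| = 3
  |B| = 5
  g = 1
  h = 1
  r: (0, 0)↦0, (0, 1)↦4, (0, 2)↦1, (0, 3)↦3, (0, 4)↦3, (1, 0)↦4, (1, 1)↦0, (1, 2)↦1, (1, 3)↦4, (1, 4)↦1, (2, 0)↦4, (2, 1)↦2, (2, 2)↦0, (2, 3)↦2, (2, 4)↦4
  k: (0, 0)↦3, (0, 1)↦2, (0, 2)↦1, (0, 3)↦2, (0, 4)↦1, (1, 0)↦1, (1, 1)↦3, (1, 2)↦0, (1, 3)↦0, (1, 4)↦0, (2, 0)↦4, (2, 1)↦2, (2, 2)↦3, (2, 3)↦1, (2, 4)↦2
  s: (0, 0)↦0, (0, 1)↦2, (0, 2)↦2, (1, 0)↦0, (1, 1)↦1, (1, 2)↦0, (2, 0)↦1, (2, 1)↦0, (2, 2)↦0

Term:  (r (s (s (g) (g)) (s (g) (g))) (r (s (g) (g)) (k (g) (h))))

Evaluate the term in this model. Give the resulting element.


  g = 1
  g = 1
  (s (g) (g)) = s(1, 1) = 1
  g = 1
  g = 1
  (s (g) (g)) = s(1, 1) = 1
  (s (s (g) (g)) (s (g) (g))) = s(1, 1) = 1
  g = 1
  g = 1
  (s (g) (g)) = s(1, 1) = 1
  g = 1
  h = 1
  (k (g) (h)) = k(1, 1) = 3
  (r (s (g) (g)) (k (g) (h))) = r(1, 3) = 4
  (r (s (s (g) (g)) (s (g) (g))) (r (s (g) (g)) (k (g) (h)))) = r(1, 4) = 1

value = 1


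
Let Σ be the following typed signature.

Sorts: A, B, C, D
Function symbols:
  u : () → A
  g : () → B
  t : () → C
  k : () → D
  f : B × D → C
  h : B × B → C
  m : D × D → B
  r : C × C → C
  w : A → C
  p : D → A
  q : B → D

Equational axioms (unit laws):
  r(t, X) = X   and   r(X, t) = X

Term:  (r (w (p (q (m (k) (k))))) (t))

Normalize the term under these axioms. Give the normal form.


normal form = (w (p (q (m (k) (k)))))

1. (r (w (p (q (m (k) (k))))) (t))  →  (w (p (q (m (k) (k)))))


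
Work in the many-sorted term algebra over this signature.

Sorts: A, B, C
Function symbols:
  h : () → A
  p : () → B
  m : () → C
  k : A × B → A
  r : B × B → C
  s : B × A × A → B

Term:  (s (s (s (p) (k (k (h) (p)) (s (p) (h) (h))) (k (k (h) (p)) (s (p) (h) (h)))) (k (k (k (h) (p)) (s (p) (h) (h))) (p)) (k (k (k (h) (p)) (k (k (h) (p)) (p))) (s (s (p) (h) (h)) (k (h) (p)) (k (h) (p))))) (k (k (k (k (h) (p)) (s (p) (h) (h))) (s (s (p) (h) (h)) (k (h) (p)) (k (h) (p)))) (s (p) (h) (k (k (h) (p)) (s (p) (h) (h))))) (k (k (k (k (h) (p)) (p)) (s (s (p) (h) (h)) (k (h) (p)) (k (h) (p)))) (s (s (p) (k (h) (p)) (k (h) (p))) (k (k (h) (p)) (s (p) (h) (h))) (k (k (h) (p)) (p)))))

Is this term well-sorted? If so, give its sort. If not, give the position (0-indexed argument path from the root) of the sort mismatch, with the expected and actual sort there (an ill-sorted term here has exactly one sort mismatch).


      (p) : B
          (h) : A
          (p) : B
        (k (h) (p)) : A
          (p) : B
          (h) : A
          (h) : A
        (s (p) (h) (h)) : B
      (k (k (h) (p)) (s (p) (h) (h))) : A
          (h) : A
          (p) : B
        (k (h) (p)) : A
          (p) : B
          (h) : A
          (h) : A
        (s (p) (h) (h)) : B
      (k (k (h) (p)) (s (p) (h) (h))) : A
    (s (p) (k (k (h) (p)) (s (p) (h) (h))) (k (k (h) (p)) (s (p) (h) (h)))) : B
          (h) : A
          (p) : B
        (k (h) (p)) : A
          (p) : B
          (h) : A
          (h) : A
        (s (p) (h) (h)) : B
      (k (k (h) (p)) (s (p) (h) (h))) : A
      (p) : B
    (k (k (k (h) (p)) (s (p) (h) (h))) (p)) : A
          (h) : A
          (p) : B
        (k (h) (p)) : A
            (h) : A
            (p) : B
          (k (h) (p)) : A
          (p) : B
        (k (k (h) (p)) (p)) : A
      (k (k (h) (p)) (k (k (h) (p)) (p))) : ✗ arg 1 at [0, 2, 0, 1] has sort A, expected B
          (p) : B
          (h) : A
          (h) : A
        (s (p) (h) (h)) : B
          (h) : A
          (p) : B
        (k (h) (p)) : A
          (h) : A
          (p) : B
        (k (h) (p)) : A
      (s (s (p) (h) (h)) (k (h) (p)) (k (h) (p))) : B
          (h) : A
          (p) : B
        (k (h) (p)) : A
          (p) : B
          (h) : A
          (h) : A
        (s (p) (h) (h)) : B
      (k (k (h) (p)) (s (p) (h) (h))) : A
          (p) : B
          (h) : A
          (h) : A
        (s (p) (h) (h)) : B
          (h) : A
          (p) : B
        (k (h) (p)) : A
          (h) : A
          (p) : B
        (k (h) (p)) : A
      (s (s (p) (h) (h)) (k (h) (p)) (k (h) (p))) : B
    (k (k (k (h) (p)) (s (p) (h) (h))) (s (s (p) (h) (h)) (k (h) (p)) (k (h) (p)))) : A
      (p) : B
      (h) : A
          (h) : A
          (p) : B
        (k (h) (p)) : A
          (p) : B
          (h) : A
          (h) : A
        (s (p) (h) (h)) : B
      (k (k (h) (p)) (s (p) (h) (h))) : A
    (s (p) (h) (k (k (h) (p)) (s (p) (h) (h)))) : B
  (k (k (k (k (h) (p)) (s (p) (h) (h))) (s (s (p) (h) (h)) (k (h) (p)) (k (h) (p)))) (s (p) (h) (k (k (h) (p)) (s (p) (h) (h))))) : A
          (h) : A
          (p) : B
        (k (h) (p)) : A
        (p) : B
      (k (k (h) (p)) (p)) : A
          (p) : B
          (h) : A
          (h) : A
        (s (p) (h) (h)) : B
          (h) : A
          (p) : B
        (k (h) (p)) : A
          (h) : A
          (p) : B
        (k (h) (p)) : A
      (s (s (p) (h) (h)) (k (h) (p)) (k (h) (p))) : B
    (k (k (k (h) (p)) (p)) (s (s (p) (h) (h)) (k (h) (p)) (k (h) (p)))) : A
        (p) : B
          (h) : A
          (p) : B
        (k (h) (p)) : A
          (h) : A
          (p) : B
        (k (h) (p)) : A
      (s (p) (k (h) (p)) (k (h) (p))) : B
          (h) : A
          (p) : B
        (k (h) (p)) : A
          (p) : B
          (h) : A
          (h) : A
        (s (p) (h) (h)) : B
      (k (k (h) (p)) (s (p) (h) (h))) : A
          (h) : A
          (p) : B
        (k (h) (p)) : A
        (p) : B
      (k (k (h) (p)) (p)) : A
    (s (s (p) (k (h) (p)) (k (h) (p))) (k (k (h) (p)) (s (p) (h) (h))) (k (k (h) (p)) (p))) : B
  (k (k (k (k (h) (p)) (p)) (s (s (p) (h) (h)) (k (h) (p)) (k (h) (p)))) (s (s (p) (k (h) (p)) (k (h) (p))) (k (k (h) (p)) (s (p) (h) (h))) (k (k (h) (p)) (p)))) : A

ill-sorted at position [0, 2, 0, 1]: expected B, got A


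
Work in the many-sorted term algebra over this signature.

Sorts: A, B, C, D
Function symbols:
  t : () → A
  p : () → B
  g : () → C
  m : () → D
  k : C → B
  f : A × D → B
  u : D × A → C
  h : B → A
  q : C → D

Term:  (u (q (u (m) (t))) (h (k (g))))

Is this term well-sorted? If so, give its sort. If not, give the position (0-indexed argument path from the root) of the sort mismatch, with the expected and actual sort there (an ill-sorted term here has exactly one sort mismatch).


      (m) : D
      (t) : A
    (u (m) (t)) : C
  (q (u (m) (t))) : D
      (g) : C
    (k (g)) : B
  (h (k (g))) : A
(u (q (u (m) (t))) (h (k (g)))) : C

well-sorted; sort = C


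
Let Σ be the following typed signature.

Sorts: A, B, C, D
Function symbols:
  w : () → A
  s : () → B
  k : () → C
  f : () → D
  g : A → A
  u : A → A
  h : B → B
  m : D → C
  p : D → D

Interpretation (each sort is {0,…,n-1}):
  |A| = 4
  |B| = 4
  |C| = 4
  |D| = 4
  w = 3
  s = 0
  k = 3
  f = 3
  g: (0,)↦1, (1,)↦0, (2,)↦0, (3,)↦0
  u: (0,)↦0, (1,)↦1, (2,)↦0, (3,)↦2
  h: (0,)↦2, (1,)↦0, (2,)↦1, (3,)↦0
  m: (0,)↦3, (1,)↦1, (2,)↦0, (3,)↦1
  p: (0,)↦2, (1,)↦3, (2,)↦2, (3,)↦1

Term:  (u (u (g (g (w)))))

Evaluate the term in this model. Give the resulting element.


  w = 3
  (g (w)) = g(3,) = 0
  (g (g (w))) = g(0,) = 1
  (u (g (g (w)))) = u(1,) = 1
  (u (u (g (g (w))))) = u(1,) = 1

value = 1


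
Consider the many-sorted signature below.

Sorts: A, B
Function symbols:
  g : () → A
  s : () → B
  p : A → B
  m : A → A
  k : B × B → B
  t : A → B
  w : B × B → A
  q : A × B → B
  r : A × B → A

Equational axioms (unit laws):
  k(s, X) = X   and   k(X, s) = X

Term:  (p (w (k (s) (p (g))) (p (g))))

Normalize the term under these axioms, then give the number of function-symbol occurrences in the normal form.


1. (p (w (k (s) (p (g))) (p (g))))  →  (p (w (p (g)) (p (g))))
normal form: (p (w (p (g)) (p (g))))

size = 6


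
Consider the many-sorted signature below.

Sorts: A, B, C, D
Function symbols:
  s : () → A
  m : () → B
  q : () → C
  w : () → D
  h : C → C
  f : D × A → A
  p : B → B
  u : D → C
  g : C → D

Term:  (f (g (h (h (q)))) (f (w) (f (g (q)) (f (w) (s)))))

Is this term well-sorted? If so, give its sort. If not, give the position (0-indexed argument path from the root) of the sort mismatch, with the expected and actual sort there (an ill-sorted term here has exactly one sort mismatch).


well-sorted; sort = A

        (q) : C
      (h (q)) : C
    (h (h (q))) : C
  (g (h (h (q)))) : D
    (w) : D
        (q) : C
      (g (q)) : D
        (w) : D
        (s) : A
      (f (w) (s)) : A
    (f (g (q)) (f (w) (s))) : A
  (f (w) (f (g (q)) (f (w) (s)))) : A
(f (g (h (h (q)))) (f (w) (f (g (q)) (f (w) (s))))) : A


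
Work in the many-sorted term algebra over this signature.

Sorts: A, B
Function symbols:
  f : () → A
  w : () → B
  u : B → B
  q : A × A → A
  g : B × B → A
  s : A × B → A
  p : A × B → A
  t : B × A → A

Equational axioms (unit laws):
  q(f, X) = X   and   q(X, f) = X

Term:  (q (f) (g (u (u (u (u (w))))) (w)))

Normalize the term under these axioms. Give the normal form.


normal form = (g (u (u (u (u (w))))) (w))

1. (q (f) (g (u (u (u (u (w))))) (w)))  →  (g (u (u (u (u (w))))) (w))


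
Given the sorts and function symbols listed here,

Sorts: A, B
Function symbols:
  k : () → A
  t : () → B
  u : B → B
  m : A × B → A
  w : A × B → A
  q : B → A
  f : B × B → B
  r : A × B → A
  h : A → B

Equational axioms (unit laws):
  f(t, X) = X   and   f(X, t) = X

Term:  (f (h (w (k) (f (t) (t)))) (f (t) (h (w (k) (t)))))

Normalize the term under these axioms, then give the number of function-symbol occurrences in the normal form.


size = 9

1. (f (h (w (k) (f (t) (t)))) (f (t) (h (w (k) (t)))))  →  (f (h (w (k) (t))) (f (t) (h (w (k) (t)))))
2. (f (h (w (k) (t))) (f (t) (h (w (k) (t)))))  →  (f (h (w (k) (t))) (h (w (k) (t))))
normal form: (f (h (w (k) (t))) (h (w (k) (t))))


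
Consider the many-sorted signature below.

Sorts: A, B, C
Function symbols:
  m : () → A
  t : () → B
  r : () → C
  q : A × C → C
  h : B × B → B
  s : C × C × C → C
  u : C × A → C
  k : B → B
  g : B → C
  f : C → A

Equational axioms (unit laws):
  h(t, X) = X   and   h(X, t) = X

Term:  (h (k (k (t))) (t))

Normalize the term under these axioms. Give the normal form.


1. (h (k (k (t))) (t))  →  (k (k (t)))

normal form = (k (k (t)))


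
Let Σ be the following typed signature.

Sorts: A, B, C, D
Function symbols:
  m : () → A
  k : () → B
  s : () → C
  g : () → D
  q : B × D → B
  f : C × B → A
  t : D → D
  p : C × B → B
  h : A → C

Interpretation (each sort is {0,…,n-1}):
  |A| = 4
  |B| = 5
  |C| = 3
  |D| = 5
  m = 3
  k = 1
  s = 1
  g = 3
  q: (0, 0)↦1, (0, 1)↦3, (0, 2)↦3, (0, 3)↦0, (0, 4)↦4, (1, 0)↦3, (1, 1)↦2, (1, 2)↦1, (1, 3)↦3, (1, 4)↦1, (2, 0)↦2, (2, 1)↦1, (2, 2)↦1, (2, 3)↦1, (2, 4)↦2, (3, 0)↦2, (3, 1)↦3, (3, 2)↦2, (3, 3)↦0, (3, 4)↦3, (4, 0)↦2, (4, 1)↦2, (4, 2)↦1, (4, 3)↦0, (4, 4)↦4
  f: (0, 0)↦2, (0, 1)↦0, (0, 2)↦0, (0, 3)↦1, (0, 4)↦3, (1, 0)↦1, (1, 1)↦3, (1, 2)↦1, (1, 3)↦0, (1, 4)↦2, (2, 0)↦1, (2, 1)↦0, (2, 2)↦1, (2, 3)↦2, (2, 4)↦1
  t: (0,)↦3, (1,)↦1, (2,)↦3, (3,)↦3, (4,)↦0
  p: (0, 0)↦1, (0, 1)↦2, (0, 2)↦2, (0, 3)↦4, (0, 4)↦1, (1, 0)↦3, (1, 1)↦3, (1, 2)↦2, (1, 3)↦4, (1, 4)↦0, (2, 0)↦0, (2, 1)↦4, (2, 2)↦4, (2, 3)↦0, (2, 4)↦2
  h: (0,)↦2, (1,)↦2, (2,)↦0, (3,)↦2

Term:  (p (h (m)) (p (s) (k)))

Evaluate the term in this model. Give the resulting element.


  m = 3
  (h (m)) = h(3,) = 2
  s = 1
  k = 1
  (p (s) (k)) = p(1, 1) = 3
  (p (h (m)) (p (s) (k))) = p(2, 3) = 0

value = 0


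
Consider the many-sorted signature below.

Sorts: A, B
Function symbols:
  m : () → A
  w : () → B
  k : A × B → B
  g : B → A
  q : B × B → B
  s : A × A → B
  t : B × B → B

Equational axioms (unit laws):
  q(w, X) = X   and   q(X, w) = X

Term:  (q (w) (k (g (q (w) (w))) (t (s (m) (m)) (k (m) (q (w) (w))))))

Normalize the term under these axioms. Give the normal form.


1. (q (w) (k (g (q (w) (w))) (t (s (m) (m)) (k (m) (q (w) (w))))))  →  (k (g (q (w) (w))) (t (s (m) (m)) (k (m) (q (w) (w)))))
2. (k (g (q (w) (w))) (t (s (m) (m)) (k (m) (q (w) (w)))))  →  (k (g (w)) (t (s (m) (m)) (k (m) (q (w) (w)))))
3. (k (g (w)) (t (s (m) (m)) (k (m) (q (w) (w)))))  →  (k (g (w)) (t (s (m) (m)) (k (m) (w))))

normal form = (k (g (w)) (t (s (m) (m)) (k (m) (w))))
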